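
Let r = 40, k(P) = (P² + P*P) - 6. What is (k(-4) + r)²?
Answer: 4356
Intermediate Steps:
k(P) = -6 + 2*P² (k(P) = (P² + P²) - 6 = 2*P² - 6 = -6 + 2*P²)
(k(-4) + r)² = ((-6 + 2*(-4)²) + 40)² = ((-6 + 2*16) + 40)² = ((-6 + 32) + 40)² = (26 + 40)² = 66² = 4356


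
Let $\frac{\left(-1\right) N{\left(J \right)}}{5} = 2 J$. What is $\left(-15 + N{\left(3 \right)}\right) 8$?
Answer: $-360$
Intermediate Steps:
$N{\left(J \right)} = - 10 J$ ($N{\left(J \right)} = - 5 \cdot 2 J = - 10 J$)
$\left(-15 + N{\left(3 \right)}\right) 8 = \left(-15 - 30\right) 8 = \left(-45\right) 8 = -360$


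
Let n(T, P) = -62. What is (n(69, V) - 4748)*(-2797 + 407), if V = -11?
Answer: 11495900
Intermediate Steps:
(n(69, V) - 4748)*(-2797 + 407) = (-62 - 4748)*(-2797 + 407) = -4810*(-2390) = 11495900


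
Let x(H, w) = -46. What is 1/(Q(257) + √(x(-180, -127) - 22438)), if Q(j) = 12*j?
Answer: 771/2383385 - I*√5621/4766770 ≈ 0.00032349 - 1.5728e-5*I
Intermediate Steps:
1/(Q(257) + √(x(-180, -127) - 22438)) = 1/(12*257 + √(-46 - 22438)) = 1/(3084 + √(-22484)) = 1/(3084 + 2*I*√5621)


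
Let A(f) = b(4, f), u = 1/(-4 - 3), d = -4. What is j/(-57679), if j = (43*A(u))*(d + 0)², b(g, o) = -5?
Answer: 3440/57679 ≈ 0.059640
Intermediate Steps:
u = -⅐ (u = 1/(-7) = -⅐ ≈ -0.14286)
A(f) = -5
j = -3440 (j = (43*(-5))*(-4 + 0)² = -215*(-4)² = -215*16 = -3440)
j/(-57679) = -3440/(-57679) = -3440*(-1/57679) = 3440/57679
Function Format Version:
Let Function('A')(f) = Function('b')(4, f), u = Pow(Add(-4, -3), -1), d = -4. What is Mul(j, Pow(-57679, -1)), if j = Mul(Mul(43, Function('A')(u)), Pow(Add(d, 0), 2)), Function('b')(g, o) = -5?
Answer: Rational(3440, 57679) ≈ 0.059640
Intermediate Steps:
u = Rational(-1, 7) (u = Pow(-7, -1) = Rational(-1, 7) ≈ -0.14286)
Function('A')(f) = -5
j = -3440 (j = Mul(Mul(43, -5), Pow(Add(-4, 0), 2)) = Mul(-215, Pow(-4, 2)) = Mul(-215, 16) = -3440)
Mul(j, Pow(-57679, -1)) = Mul(-3440, Pow(-57679, -1)) = Mul(-3440, Rational(-1, 57679)) = Rational(3440, 57679)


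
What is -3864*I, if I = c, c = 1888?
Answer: -7295232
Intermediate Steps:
I = 1888
-3864*I = -3864*1888 = -7295232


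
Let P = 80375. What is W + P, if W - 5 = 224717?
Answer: 305097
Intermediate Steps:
W = 224722 (W = 5 + 224717 = 224722)
W + P = 224722 + 80375 = 305097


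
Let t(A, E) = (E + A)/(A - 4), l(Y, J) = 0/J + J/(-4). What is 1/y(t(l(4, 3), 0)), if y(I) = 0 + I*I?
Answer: 361/9 ≈ 40.111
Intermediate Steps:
l(Y, J) = -J/4 (l(Y, J) = 0 + J*(-¼) = 0 - J/4 = -J/4)
t(A, E) = (A + E)/(-4 + A)
y(I) = I² (y(I) = 0 + I² = I²)
1/y(t(l(4, 3), 0)) = 1/(((-¼*3 + 0)/(-4 - ¼*3))²) = 1/(((-¾ + 0)/(-4 - ¾))²) = 1/((-¾/(-19/4))²) = 1/((-4/19*(-¾))²) = 1/((3/19)²) = 1/(9/361) = 361/9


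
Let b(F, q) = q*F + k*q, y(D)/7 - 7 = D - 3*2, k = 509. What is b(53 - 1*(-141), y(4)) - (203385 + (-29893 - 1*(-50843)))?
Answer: -199730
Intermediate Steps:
y(D) = 7 + 7*D (y(D) = 49 + 7*(D - 3*2) = 49 + 7*(D - 6) = 49 + 7*(-6 + D) = 49 + (-42 + 7*D) = 7 + 7*D)
b(F, q) = 509*q + F*q (b(F, q) = q*F + 509*q = F*q + 509*q = 509*q + F*q)
b(53 - 1*(-141), y(4)) - (203385 + (-29893 - 1*(-50843))) = (7 + 7*4)*(509 + (53 - 1*(-141))) - (203385 + (-29893 - 1*(-50843))) = (7 + 28)*(509 + (53 + 141)) - (203385 + (-29893 + 50843)) = 35*(509 + 194) - (203385 + 20950) = 35*703 - 1*224335 = 24605 - 224335 = -199730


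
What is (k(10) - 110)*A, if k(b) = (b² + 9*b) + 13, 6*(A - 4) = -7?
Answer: 527/2 ≈ 263.50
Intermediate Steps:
A = 17/6 (A = 4 + (⅙)*(-7) = 4 - 7/6 = 17/6 ≈ 2.8333)
k(b) = 13 + b² + 9*b
(k(10) - 110)*A = ((13 + 10² + 9*10) - 110)*(17/6) = ((13 + 100 + 90) - 110)*(17/6) = (203 - 110)*(17/6) = 93*(17/6) = 527/2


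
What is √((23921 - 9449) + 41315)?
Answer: √55787 ≈ 236.19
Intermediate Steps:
√((23921 - 9449) + 41315) = √(14472 + 41315) = √55787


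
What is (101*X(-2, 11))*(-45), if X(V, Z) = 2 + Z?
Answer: -59085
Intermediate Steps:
(101*X(-2, 11))*(-45) = (101*(2 + 11))*(-45) = (101*13)*(-45) = 1313*(-45) = -59085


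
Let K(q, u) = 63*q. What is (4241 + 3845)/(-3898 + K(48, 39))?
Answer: -4043/437 ≈ -9.2517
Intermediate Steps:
(4241 + 3845)/(-3898 + K(48, 39)) = (4241 + 3845)/(-3898 + 63*48) = 8086/(-3898 + 3024) = 8086/(-874) = 8086*(-1/874) = -4043/437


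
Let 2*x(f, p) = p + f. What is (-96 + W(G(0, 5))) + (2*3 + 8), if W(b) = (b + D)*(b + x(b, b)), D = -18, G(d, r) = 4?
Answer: -194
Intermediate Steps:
x(f, p) = f/2 + p/2 (x(f, p) = (p + f)/2 = (f + p)/2 = f/2 + p/2)
W(b) = 2*b*(-18 + b) (W(b) = (b - 18)*(b + (b/2 + b/2)) = (-18 + b)*(b + b) = (-18 + b)*(2*b) = 2*b*(-18 + b))
(-96 + W(G(0, 5))) + (2*3 + 8) = (-96 + 2*4*(-18 + 4)) + (2*3 + 8) = (-96 + 2*4*(-14)) + (6 + 8) = (-96 - 112) + 14 = -208 + 14 = -194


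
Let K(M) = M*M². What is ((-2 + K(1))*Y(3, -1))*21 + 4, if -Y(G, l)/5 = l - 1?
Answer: -206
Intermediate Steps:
Y(G, l) = 5 - 5*l (Y(G, l) = -5*(l - 1) = -5*(-1 + l) = 5 - 5*l)
K(M) = M³
((-2 + K(1))*Y(3, -1))*21 + 4 = ((-2 + 1³)*(5 - 5*(-1)))*21 + 4 = ((-2 + 1)*(5 + 5))*21 + 4 = -1*10*21 + 4 = -10*21 + 4 = -210 + 4 = -206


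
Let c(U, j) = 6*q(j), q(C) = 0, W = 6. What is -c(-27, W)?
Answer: 0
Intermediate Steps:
c(U, j) = 0 (c(U, j) = 6*0 = 0)
-c(-27, W) = -1*0 = 0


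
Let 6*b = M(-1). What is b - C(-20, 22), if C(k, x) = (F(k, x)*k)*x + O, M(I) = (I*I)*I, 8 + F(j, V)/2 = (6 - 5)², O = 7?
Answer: -37003/6 ≈ -6167.2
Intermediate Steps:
F(j, V) = -14 (F(j, V) = -16 + 2*(6 - 5)² = -16 + 2*1² = -16 + 2*1 = -16 + 2 = -14)
M(I) = I³ (M(I) = I²*I = I³)
b = -⅙ (b = (⅙)*(-1)³ = (⅙)*(-1) = -⅙ ≈ -0.16667)
C(k, x) = 7 - 14*k*x (C(k, x) = (-14*k)*x + 7 = -14*k*x + 7 = 7 - 14*k*x)
b - C(-20, 22) = -⅙ - (7 - 14*(-20)*22) = -⅙ - (7 + 6160) = -⅙ - 1*6167 = -⅙ - 6167 = -37003/6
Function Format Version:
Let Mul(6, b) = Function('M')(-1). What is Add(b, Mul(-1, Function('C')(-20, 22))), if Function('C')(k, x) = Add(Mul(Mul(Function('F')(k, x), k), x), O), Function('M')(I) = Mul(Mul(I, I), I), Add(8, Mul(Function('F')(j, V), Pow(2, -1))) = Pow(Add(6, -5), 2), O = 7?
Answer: Rational(-37003, 6) ≈ -6167.2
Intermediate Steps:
Function('F')(j, V) = -14 (Function('F')(j, V) = Add(-16, Mul(2, Pow(Add(6, -5), 2))) = Add(-16, Mul(2, Pow(1, 2))) = Add(-16, Mul(2, 1)) = Add(-16, 2) = -14)
Function('M')(I) = Pow(I, 3) (Function('M')(I) = Mul(Pow(I, 2), I) = Pow(I, 3))
b = Rational(-1, 6) (b = Mul(Rational(1, 6), Pow(-1, 3)) = Mul(Rational(1, 6), -1) = Rational(-1, 6) ≈ -0.16667)
Function('C')(k, x) = Add(7, Mul(-14, k, x)) (Function('C')(k, x) = Add(Mul(Mul(-14, k), x), 7) = Add(Mul(-14, k, x), 7) = Add(7, Mul(-14, k, x)))
Add(b, Mul(-1, Function('C')(-20, 22))) = Add(Rational(-1, 6), Mul(-1, Add(7, Mul(-14, -20, 22)))) = Add(Rational(-1, 6), Mul(-1, Add(7, 6160))) = Add(Rational(-1, 6), Mul(-1, 6167)) = Add(Rational(-1, 6), -6167) = Rational(-37003, 6)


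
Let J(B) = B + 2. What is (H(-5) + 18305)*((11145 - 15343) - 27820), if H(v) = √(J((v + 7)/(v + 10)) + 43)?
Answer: -586089490 - 32018*√1135/5 ≈ -5.8631e+8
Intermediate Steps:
J(B) = 2 + B
H(v) = √(45 + (7 + v)/(10 + v)) (H(v) = √((2 + (v + 7)/(v + 10)) + 43) = √((2 + (7 + v)/(10 + v)) + 43) = √(45 + (7 + v)/(10 + v)))
(H(-5) + 18305)*((11145 - 15343) - 27820) = (√((457 + 46*(-5))/(10 - 5)) + 18305)*((11145 - 15343) - 27820) = (√((457 - 230)/5) + 18305)*(-4198 - 27820) = (√((⅕)*227) + 18305)*(-32018) = (√(227/5) + 18305)*(-32018) = (√1135/5 + 18305)*(-32018) = (18305 + √1135/5)*(-32018) = -586089490 - 32018*√1135/5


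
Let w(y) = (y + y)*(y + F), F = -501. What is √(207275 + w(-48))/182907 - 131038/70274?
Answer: -65519/35137 + √259979/182907 ≈ -1.8619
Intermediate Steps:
w(y) = 2*y*(-501 + y) (w(y) = (y + y)*(y - 501) = (2*y)*(-501 + y) = 2*y*(-501 + y))
√(207275 + w(-48))/182907 - 131038/70274 = √(207275 + 2*(-48)*(-501 - 48))/182907 - 131038/70274 = √(207275 + 2*(-48)*(-549))*(1/182907) - 131038*1/70274 = √(207275 + 52704)*(1/182907) - 65519/35137 = √259979*(1/182907) - 65519/35137 = √259979/182907 - 65519/35137 = -65519/35137 + √259979/182907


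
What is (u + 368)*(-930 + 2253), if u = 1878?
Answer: 2971458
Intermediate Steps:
(u + 368)*(-930 + 2253) = (1878 + 368)*(-930 + 2253) = 2246*1323 = 2971458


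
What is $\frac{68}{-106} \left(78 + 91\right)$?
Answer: $- \frac{5746}{53} \approx -108.42$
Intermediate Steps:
$\frac{68}{-106} \left(78 + 91\right) = 68 \left(- \frac{1}{106}\right) 169 = \left(- \frac{34}{53}\right) 169 = - \frac{5746}{53}$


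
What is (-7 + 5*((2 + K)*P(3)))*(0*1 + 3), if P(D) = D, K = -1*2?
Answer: -21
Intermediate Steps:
K = -2
(-7 + 5*((2 + K)*P(3)))*(0*1 + 3) = (-7 + 5*((2 - 2)*3))*(0*1 + 3) = (-7 + 5*(0*3))*(0 + 3) = (-7 + 5*0)*3 = (-7 + 0)*3 = -7*3 = -21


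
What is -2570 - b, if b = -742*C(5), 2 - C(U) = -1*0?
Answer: -1086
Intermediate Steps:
C(U) = 2 (C(U) = 2 - (-1)*0 = 2 - 1*0 = 2 + 0 = 2)
b = -1484 (b = -742*2 = -1484)
-2570 - b = -2570 - 1*(-1484) = -2570 + 1484 = -1086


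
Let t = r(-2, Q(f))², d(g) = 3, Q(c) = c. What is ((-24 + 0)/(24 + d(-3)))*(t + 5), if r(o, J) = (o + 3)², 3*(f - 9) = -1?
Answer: -16/3 ≈ -5.3333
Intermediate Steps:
f = 26/3 (f = 9 + (⅓)*(-1) = 9 - ⅓ = 26/3 ≈ 8.6667)
r(o, J) = (3 + o)²
t = 1 (t = ((3 - 2)²)² = (1²)² = 1² = 1)
((-24 + 0)/(24 + d(-3)))*(t + 5) = ((-24 + 0)/(24 + 3))*(1 + 5) = -24/27*6 = -24*1/27*6 = -8/9*6 = -16/3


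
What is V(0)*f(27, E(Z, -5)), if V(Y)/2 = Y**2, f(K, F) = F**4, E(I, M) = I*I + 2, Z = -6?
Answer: 0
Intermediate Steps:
E(I, M) = 2 + I**2 (E(I, M) = I**2 + 2 = 2 + I**2)
V(Y) = 2*Y**2
V(0)*f(27, E(Z, -5)) = (2*0**2)*(2 + (-6)**2)**4 = (2*0)*(2 + 36)**4 = 0*38**4 = 0*2085136 = 0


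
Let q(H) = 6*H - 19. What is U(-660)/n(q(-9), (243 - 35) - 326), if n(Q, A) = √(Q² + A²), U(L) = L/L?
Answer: √19253/19253 ≈ 0.0072069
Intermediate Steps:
q(H) = -19 + 6*H
U(L) = 1
n(Q, A) = √(A² + Q²)
U(-660)/n(q(-9), (243 - 35) - 326) = 1/√(((243 - 35) - 326)² + (-19 + 6*(-9))²) = 1/√((208 - 326)² + (-19 - 54)²) = 1/√((-118)² + (-73)²) = 1/√(13924 + 5329) = 1/√19253 = 1*(√19253/19253) = √19253/19253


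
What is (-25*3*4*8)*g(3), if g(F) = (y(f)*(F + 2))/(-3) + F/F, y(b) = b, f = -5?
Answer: -22400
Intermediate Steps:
g(F) = 13/3 + 5*F/3 (g(F) = -5*(F + 2)/(-3) + F/F = -5*(2 + F)*(-⅓) + 1 = (-10 - 5*F)*(-⅓) + 1 = (10/3 + 5*F/3) + 1 = 13/3 + 5*F/3)
(-25*3*4*8)*g(3) = (-25*3*4*8)*(13/3 + (5/3)*3) = (-300*8)*(13/3 + 5) = -25*96*(28/3) = -2400*28/3 = -22400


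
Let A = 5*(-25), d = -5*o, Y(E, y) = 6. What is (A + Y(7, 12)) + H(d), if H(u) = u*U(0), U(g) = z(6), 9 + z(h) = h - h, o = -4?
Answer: -299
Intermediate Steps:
d = 20 (d = -5*(-4) = 20)
A = -125
z(h) = -9 (z(h) = -9 + (h - h) = -9 + 0 = -9)
U(g) = -9
H(u) = -9*u (H(u) = u*(-9) = -9*u)
(A + Y(7, 12)) + H(d) = (-125 + 6) - 9*20 = -119 - 180 = -299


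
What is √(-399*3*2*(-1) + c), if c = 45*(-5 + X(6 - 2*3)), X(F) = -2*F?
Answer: 3*√241 ≈ 46.573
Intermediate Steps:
c = -225 (c = 45*(-5 - 2*(6 - 2*3)) = 45*(-5 - 2*(6 - 6)) = 45*(-5 - 2*0) = 45*(-5 + 0) = 45*(-5) = -225)
√(-399*3*2*(-1) + c) = √(-399*3*2*(-1) - 225) = √(-2394*(-1) - 225) = √(-399*(-6) - 225) = √(2394 - 225) = √2169 = 3*√241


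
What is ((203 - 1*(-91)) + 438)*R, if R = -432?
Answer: -316224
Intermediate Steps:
((203 - 1*(-91)) + 438)*R = ((203 - 1*(-91)) + 438)*(-432) = ((203 + 91) + 438)*(-432) = (294 + 438)*(-432) = 732*(-432) = -316224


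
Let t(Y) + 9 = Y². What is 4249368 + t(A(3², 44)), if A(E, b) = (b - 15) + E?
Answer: 4250803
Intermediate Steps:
A(E, b) = -15 + E + b (A(E, b) = (-15 + b) + E = -15 + E + b)
t(Y) = -9 + Y²
4249368 + t(A(3², 44)) = 4249368 + (-9 + (-15 + 3² + 44)²) = 4249368 + (-9 + (-15 + 9 + 44)²) = 4249368 + (-9 + 38²) = 4249368 + (-9 + 1444) = 4249368 + 1435 = 4250803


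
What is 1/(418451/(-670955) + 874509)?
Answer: 670955/586755767644 ≈ 1.1435e-6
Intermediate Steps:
1/(418451/(-670955) + 874509) = 1/(418451*(-1/670955) + 874509) = 1/(-418451/670955 + 874509) = 1/(586755767644/670955) = 670955/586755767644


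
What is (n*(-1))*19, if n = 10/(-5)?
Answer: 38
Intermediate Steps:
n = -2 (n = 10*(-⅕) = -2)
(n*(-1))*19 = -2*(-1)*19 = 2*19 = 38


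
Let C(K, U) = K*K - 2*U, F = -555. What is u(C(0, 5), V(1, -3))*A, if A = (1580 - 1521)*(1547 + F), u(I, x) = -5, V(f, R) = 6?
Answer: -292640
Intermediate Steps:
C(K, U) = K² - 2*U
A = 58528 (A = (1580 - 1521)*(1547 - 555) = 59*992 = 58528)
u(C(0, 5), V(1, -3))*A = -5*58528 = -292640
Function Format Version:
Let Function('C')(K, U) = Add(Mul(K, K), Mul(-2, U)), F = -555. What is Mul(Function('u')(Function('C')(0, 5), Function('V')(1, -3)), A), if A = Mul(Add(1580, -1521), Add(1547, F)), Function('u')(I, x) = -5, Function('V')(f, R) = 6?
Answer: -292640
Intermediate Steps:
Function('C')(K, U) = Add(Pow(K, 2), Mul(-2, U))
A = 58528 (A = Mul(Add(1580, -1521), Add(1547, -555)) = Mul(59, 992) = 58528)
Mul(Function('u')(Function('C')(0, 5), Function('V')(1, -3)), A) = Mul(-5, 58528) = -292640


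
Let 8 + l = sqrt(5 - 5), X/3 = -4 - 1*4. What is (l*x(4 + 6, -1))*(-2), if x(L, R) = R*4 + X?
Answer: -448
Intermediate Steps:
X = -24 (X = 3*(-4 - 1*4) = 3*(-4 - 4) = 3*(-8) = -24)
l = -8 (l = -8 + sqrt(5 - 5) = -8 + sqrt(0) = -8 + 0 = -8)
x(L, R) = -24 + 4*R (x(L, R) = R*4 - 24 = 4*R - 24 = -24 + 4*R)
(l*x(4 + 6, -1))*(-2) = -8*(-24 + 4*(-1))*(-2) = -8*(-24 - 4)*(-2) = -8*(-28)*(-2) = 224*(-2) = -448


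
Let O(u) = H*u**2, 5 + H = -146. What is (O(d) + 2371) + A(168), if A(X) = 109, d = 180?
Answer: -4889920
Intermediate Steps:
H = -151 (H = -5 - 146 = -151)
O(u) = -151*u**2
(O(d) + 2371) + A(168) = (-151*180**2 + 2371) + 109 = (-151*32400 + 2371) + 109 = (-4892400 + 2371) + 109 = -4890029 + 109 = -4889920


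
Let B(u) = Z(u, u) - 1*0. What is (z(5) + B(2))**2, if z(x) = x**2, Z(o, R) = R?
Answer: 729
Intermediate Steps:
B(u) = u (B(u) = u - 1*0 = u + 0 = u)
(z(5) + B(2))**2 = (5**2 + 2)**2 = (25 + 2)**2 = 27**2 = 729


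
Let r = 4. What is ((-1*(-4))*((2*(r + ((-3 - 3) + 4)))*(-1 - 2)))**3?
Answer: -110592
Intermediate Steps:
((-1*(-4))*((2*(r + ((-3 - 3) + 4)))*(-1 - 2)))**3 = ((-1*(-4))*((2*(4 + ((-3 - 3) + 4)))*(-1 - 2)))**3 = (4*((2*(4 + (-6 + 4)))*(-3)))**3 = (4*((2*(4 - 2))*(-3)))**3 = (4*((2*2)*(-3)))**3 = (4*(4*(-3)))**3 = (4*(-12))**3 = (-48)**3 = -110592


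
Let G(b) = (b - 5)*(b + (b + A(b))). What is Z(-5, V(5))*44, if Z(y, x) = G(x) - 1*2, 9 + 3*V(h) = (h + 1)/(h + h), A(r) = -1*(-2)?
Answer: 28688/25 ≈ 1147.5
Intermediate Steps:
A(r) = 2
V(h) = -3 + (1 + h)/(6*h) (V(h) = -3 + ((h + 1)/(h + h))/3 = -3 + ((1 + h)/((2*h)))/3 = -3 + ((1 + h)*(1/(2*h)))/3 = -3 + ((1 + h)/(2*h))/3 = -3 + (1 + h)/(6*h))
G(b) = (-5 + b)*(2 + 2*b) (G(b) = (b - 5)*(b + (b + 2)) = (-5 + b)*(b + (2 + b)) = (-5 + b)*(2 + 2*b))
Z(y, x) = -12 - 8*x + 2*x² (Z(y, x) = (-10 - 8*x + 2*x²) - 1*2 = (-10 - 8*x + 2*x²) - 2 = -12 - 8*x + 2*x²)
Z(-5, V(5))*44 = (-12 - 4*(1 - 17*5)/(3*5) + 2*((⅙)*(1 - 17*5)/5)²)*44 = (-12 - 4*(1 - 85)/(3*5) + 2*((⅙)*(⅕)*(1 - 85))²)*44 = (-12 - 4*(-84)/(3*5) + 2*((⅙)*(⅕)*(-84))²)*44 = (-12 - 8*(-14/5) + 2*(-14/5)²)*44 = (-12 + 112/5 + 2*(196/25))*44 = (-12 + 112/5 + 392/25)*44 = (652/25)*44 = 28688/25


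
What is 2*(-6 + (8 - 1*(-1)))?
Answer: 6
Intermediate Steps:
2*(-6 + (8 - 1*(-1))) = 2*(-6 + (8 + 1)) = 2*(-6 + 9) = 2*3 = 6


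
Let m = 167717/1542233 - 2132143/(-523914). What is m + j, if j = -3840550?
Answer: -282104660793316313/73454314542 ≈ -3.8405e+6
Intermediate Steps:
m = 306920961787/73454314542 (m = 167717*(1/1542233) - 2132143*(-1/523914) = 15247/140203 + 2132143/523914 = 306920961787/73454314542 ≈ 4.1784)
m + j = 306920961787/73454314542 - 3840550 = -282104660793316313/73454314542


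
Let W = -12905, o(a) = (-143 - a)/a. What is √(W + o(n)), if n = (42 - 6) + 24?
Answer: I*√11617545/30 ≈ 113.62*I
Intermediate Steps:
n = 60 (n = 36 + 24 = 60)
o(a) = (-143 - a)/a
√(W + o(n)) = √(-12905 + (-143 - 1*60)/60) = √(-12905 + (-143 - 60)/60) = √(-12905 + (1/60)*(-203)) = √(-12905 - 203/60) = √(-774503/60) = I*√11617545/30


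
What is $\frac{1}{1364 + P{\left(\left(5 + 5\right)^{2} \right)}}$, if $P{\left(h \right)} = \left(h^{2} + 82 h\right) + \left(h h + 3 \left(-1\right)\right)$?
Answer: $\frac{1}{29561} \approx 3.3828 \cdot 10^{-5}$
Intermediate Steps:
$P{\left(h \right)} = -3 + 2 h^{2} + 82 h$ ($P{\left(h \right)} = \left(h^{2} + 82 h\right) + \left(h^{2} - 3\right) = \left(h^{2} + 82 h\right) + \left(-3 + h^{2}\right) = -3 + 2 h^{2} + 82 h$)
$\frac{1}{1364 + P{\left(\left(5 + 5\right)^{2} \right)}} = \frac{1}{1364 + \left(-3 + 2 \left(\left(5 + 5\right)^{2}\right)^{2} + 82 \left(5 + 5\right)^{2}\right)} = \frac{1}{1364 + \left(-3 + 2 \left(10^{2}\right)^{2} + 82 \cdot 10^{2}\right)} = \frac{1}{1364 + \left(-3 + 2 \cdot 100^{2} + 82 \cdot 100\right)} = \frac{1}{1364 + \left(-3 + 2 \cdot 10000 + 8200\right)} = \frac{1}{1364 + \left(-3 + 20000 + 8200\right)} = \frac{1}{1364 + 28197} = \frac{1}{29561}$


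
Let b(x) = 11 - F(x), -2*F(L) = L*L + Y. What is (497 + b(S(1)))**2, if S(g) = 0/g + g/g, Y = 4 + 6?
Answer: 1054729/4 ≈ 2.6368e+5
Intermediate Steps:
Y = 10
S(g) = 1 (S(g) = 0 + 1 = 1)
F(L) = -5 - L**2/2 (F(L) = -(L*L + 10)/2 = -(L**2 + 10)/2 = -(10 + L**2)/2 = -5 - L**2/2)
b(x) = 16 + x**2/2 (b(x) = 11 - (-5 - x**2/2) = 11 + (5 + x**2/2) = 16 + x**2/2)
(497 + b(S(1)))**2 = (497 + (16 + (1/2)*1**2))**2 = (497 + (16 + (1/2)*1))**2 = (497 + (16 + 1/2))**2 = (497 + 33/2)**2 = (1027/2)**2 = 1054729/4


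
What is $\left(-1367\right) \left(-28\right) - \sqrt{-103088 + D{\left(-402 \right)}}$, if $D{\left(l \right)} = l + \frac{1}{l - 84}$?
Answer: $38276 - \frac{i \sqrt{301776846}}{54} \approx 38276.0 - 321.7 i$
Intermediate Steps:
$D{\left(l \right)} = l + \frac{1}{-84 + l}$
$\left(-1367\right) \left(-28\right) - \sqrt{-103088 + D{\left(-402 \right)}} = \left(-1367\right) \left(-28\right) - \sqrt{-103088 + \frac{1 + \left(-402\right)^{2} - -33768}{-84 - 402}} = 38276 - \sqrt{-103088 + \frac{1 + 161604 + 33768}{-486}} = 38276 - \sqrt{-103088 - \frac{195373}{486}} = 38276 - \sqrt{- \frac{50296141}{486}} = 38276 - \frac{i \sqrt{301776846}}{54}$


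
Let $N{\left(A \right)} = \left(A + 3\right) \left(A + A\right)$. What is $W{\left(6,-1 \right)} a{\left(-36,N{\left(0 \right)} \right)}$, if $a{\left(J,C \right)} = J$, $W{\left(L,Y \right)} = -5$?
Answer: $180$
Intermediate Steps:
$N{\left(A \right)} = 2 A \left(3 + A\right)$ ($N{\left(A \right)} = \left(3 + A\right) 2 A = 2 A \left(3 + A\right)$)
$W{\left(6,-1 \right)} a{\left(-36,N{\left(0 \right)} \right)} = \left(-5\right) \left(-36\right) = 180$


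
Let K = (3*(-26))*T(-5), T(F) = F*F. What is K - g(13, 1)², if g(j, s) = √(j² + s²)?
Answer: -2120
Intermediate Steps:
T(F) = F²
K = -1950 (K = (3*(-26))*(-5)² = -78*25 = -1950)
K - g(13, 1)² = -1950 - (√(13² + 1²))² = -1950 - (√(169 + 1))² = -1950 - (√170)² = -1950 - 1*170 = -1950 - 170 = -2120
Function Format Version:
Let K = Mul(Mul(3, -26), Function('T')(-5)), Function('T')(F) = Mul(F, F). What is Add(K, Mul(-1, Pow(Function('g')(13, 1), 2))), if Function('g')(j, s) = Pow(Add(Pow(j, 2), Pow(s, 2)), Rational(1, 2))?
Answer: -2120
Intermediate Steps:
Function('T')(F) = Pow(F, 2)
K = -1950 (K = Mul(Mul(3, -26), Pow(-5, 2)) = Mul(-78, 25) = -1950)
Add(K, Mul(-1, Pow(Function('g')(13, 1), 2))) = Add(-1950, Mul(-1, Pow(Pow(Add(Pow(13, 2), Pow(1, 2)), Rational(1, 2)), 2))) = Add(-1950, Mul(-1, Pow(Pow(Add(169, 1), Rational(1, 2)), 2))) = Add(-1950, Mul(-1, Pow(Pow(170, Rational(1, 2)), 2))) = Add(-1950, Mul(-1, 170)) = Add(-1950, -170) = -2120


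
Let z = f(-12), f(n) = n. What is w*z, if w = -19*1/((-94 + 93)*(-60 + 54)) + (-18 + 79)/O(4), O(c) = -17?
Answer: 1378/17 ≈ 81.059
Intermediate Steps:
z = -12
w = -689/102 (w = -19*1/((-94 + 93)*(-60 + 54)) + (-18 + 79)/(-17) = -19/((-1*(-6))) + 61*(-1/17) = -19/6 - 61/17 = -689/102 ≈ -6.7549)
w*z = -689/102*(-12) = 1378/17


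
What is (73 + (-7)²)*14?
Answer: 1708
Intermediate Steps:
(73 + (-7)²)*14 = (73 + 49)*14 = 122*14 = 1708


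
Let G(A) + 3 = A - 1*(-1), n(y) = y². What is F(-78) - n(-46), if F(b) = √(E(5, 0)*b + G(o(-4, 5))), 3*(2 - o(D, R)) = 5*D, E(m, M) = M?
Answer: -2116 + 2*√15/3 ≈ -2113.4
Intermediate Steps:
o(D, R) = 2 - 5*D/3
G(A) = -2 + A (G(A) = -3 + (A - 1*(-1)) = -3 + (A + 1) = -3 + (1 + A) = -2 + A)
F(b) = 2*√15/3 (F(b) = √(0*b + (-2 + (2 - 5/3*(-4)))) = √(0 + (-2 + (2 + 20/3))) = √(0 + (-2 + 26/3)) = √(0 + 20/3) = √(20/3) = 2*√15/3)
F(-78) - n(-46) = 2*√15/3 - 1*(-46)² = 2*√15/3 - 1*2116 = 2*√15/3 - 2116 = -2116 + 2*√15/3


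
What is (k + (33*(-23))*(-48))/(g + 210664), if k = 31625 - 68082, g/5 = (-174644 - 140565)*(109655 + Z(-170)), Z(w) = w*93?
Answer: 25/147903732361 ≈ 1.6903e-10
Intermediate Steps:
Z(w) = 93*w
g = -147903943025 (g = 5*((-174644 - 140565)*(109655 + 93*(-170))) = 5*(-315209*(109655 - 15810)) = 5*(-315209*93845) = 5*(-29580788605) = -147903943025)
k = -36457
(k + (33*(-23))*(-48))/(g + 210664) = (-36457 + (33*(-23))*(-48))/(-147903943025 + 210664) = (-36457 - 759*(-48))/(-147903732361) = (-36457 + 36432)*(-1/147903732361) = -25*(-1/147903732361) = 25/147903732361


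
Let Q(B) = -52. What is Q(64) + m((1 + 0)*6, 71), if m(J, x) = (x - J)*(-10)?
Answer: -702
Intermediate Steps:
m(J, x) = -10*x + 10*J
Q(64) + m((1 + 0)*6, 71) = -52 + (-10*71 + 10*((1 + 0)*6)) = -52 + (-710 + 10*(1*6)) = -52 + (-710 + 10*6) = -52 + (-710 + 60) = -52 - 650 = -702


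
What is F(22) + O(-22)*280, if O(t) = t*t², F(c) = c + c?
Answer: -2981396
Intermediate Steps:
F(c) = 2*c
O(t) = t³
F(22) + O(-22)*280 = 2*22 + (-22)³*280 = 44 - 10648*280 = 44 - 2981440 = -2981396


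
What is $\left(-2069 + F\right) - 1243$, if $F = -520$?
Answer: $-3832$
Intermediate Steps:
$\left(-2069 + F\right) - 1243 = \left(-2069 - 520\right) - 1243 = -2589 - 1243 = -3832$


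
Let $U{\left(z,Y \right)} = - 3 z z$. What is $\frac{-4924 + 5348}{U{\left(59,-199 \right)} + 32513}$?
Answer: $\frac{212}{11035} \approx 0.019212$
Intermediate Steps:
$U{\left(z,Y \right)} = - 3 z^{2}$
$\frac{-4924 + 5348}{U{\left(59,-199 \right)} + 32513} = \frac{-4924 + 5348}{- 3 \cdot 59^{2} + 32513} = \frac{424}{\left(-3\right) 3481 + 32513} = \frac{424}{-10443 + 32513} = \frac{424}{22070} = 424 \cdot \frac{1}{22070} = \frac{212}{11035}$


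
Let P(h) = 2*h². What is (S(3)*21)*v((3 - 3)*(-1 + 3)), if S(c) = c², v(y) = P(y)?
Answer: 0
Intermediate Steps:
v(y) = 2*y²
(S(3)*21)*v((3 - 3)*(-1 + 3)) = (3²*21)*(2*((3 - 3)*(-1 + 3))²) = (9*21)*(2*(0*2)²) = 189*(2*0²) = 189*(2*0) = 189*0 = 0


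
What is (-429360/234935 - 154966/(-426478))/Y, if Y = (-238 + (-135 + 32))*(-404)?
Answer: -14670565687/1380321010463252 ≈ -1.0628e-5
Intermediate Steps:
Y = 137764 (Y = (-238 - 103)*(-404) = -341*(-404) = 137764)
(-429360/234935 - 154966/(-426478))/Y = (-429360/234935 - 154966/(-426478))/137764 = (-429360*1/234935 - 154966*(-1/426478))*(1/137764) = (-85872/46987 + 77483/213239)*(1/137764) = -14670565687/10019460893*1/137764 = -14670565687/1380321010463252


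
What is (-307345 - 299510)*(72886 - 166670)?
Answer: 56913289320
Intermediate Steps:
(-307345 - 299510)*(72886 - 166670) = -606855*(-93784) = 56913289320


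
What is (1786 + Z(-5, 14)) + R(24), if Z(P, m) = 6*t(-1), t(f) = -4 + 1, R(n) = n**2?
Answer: 2344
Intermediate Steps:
t(f) = -3
Z(P, m) = -18 (Z(P, m) = 6*(-3) = -18)
(1786 + Z(-5, 14)) + R(24) = (1786 - 18) + 24**2 = 1768 + 576 = 2344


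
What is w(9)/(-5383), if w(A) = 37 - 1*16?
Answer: -3/769 ≈ -0.0039012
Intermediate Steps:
w(A) = 21 (w(A) = 37 - 16 = 21)
w(9)/(-5383) = 21/(-5383) = 21*(-1/5383) = -3/769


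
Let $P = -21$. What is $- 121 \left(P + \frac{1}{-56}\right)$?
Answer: $\frac{142417}{56} \approx 2543.2$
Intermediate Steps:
$- 121 \left(P + \frac{1}{-56}\right) = - 121 \left(-21 + \frac{1}{-56}\right) = - 121 \left(-21 - \frac{1}{56}\right) = \left(-121\right) \left(- \frac{1177}{56}\right) = \frac{142417}{56}$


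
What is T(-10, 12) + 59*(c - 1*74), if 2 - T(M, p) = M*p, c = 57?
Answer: -881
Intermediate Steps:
T(M, p) = 2 - M*p
T(-10, 12) + 59*(c - 1*74) = (2 - 1*(-10)*12) + 59*(57 - 1*74) = (2 + 120) + 59*(57 - 74) = 122 + 59*(-17) = 122 - 1003 = -881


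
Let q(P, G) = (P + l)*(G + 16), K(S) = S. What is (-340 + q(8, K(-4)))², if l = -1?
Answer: 65536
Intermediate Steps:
q(P, G) = (-1 + P)*(16 + G) (q(P, G) = (P - 1)*(G + 16) = (-1 + P)*(16 + G))
(-340 + q(8, K(-4)))² = (-340 + (-16 - 1*(-4) + 16*8 - 4*8))² = (-340 + (-16 + 4 + 128 - 32))² = (-340 + 84)² = (-256)² = 65536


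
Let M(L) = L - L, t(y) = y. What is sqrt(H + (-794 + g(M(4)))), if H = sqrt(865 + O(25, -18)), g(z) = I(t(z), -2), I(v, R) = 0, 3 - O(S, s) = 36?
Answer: sqrt(-794 + 8*sqrt(13)) ≈ 27.661*I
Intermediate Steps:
O(S, s) = -33 (O(S, s) = 3 - 1*36 = 3 - 36 = -33)
M(L) = 0
g(z) = 0
H = 8*sqrt(13) (H = sqrt(865 - 33) = sqrt(832) = 8*sqrt(13) ≈ 28.844)
sqrt(H + (-794 + g(M(4)))) = sqrt(8*sqrt(13) + (-794 + 0)) = sqrt(8*sqrt(13) - 794) = sqrt(-794 + 8*sqrt(13))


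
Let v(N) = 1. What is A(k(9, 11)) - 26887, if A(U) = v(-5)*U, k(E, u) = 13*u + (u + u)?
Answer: -26722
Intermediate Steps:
k(E, u) = 15*u (k(E, u) = 13*u + 2*u = 15*u)
A(U) = U (A(U) = 1*U = U)
A(k(9, 11)) - 26887 = 15*11 - 26887 = 165 - 26887 = -26722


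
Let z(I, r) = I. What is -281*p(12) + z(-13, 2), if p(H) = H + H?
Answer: -6757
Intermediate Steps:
p(H) = 2*H
-281*p(12) + z(-13, 2) = -562*12 - 13 = -281*24 - 13 = -6744 - 13 = -6757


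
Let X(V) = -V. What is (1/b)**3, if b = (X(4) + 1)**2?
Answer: 1/729 ≈ 0.0013717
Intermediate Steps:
b = 9 (b = (-1*4 + 1)**2 = (-4 + 1)**2 = (-3)**2 = 9)
(1/b)**3 = (1/9)**3 = 1/729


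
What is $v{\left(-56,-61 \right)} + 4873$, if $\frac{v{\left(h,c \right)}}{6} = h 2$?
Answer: $4201$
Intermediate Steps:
$v{\left(h,c \right)} = 12 h$ ($v{\left(h,c \right)} = 6 h 2 = 6 \cdot 2 h = 12 h$)
$v{\left(-56,-61 \right)} + 4873 = 12 \left(-56\right) + 4873 = -672 + 4873 = 4201$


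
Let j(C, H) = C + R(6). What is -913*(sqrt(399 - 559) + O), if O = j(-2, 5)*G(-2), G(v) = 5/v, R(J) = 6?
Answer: 9130 - 3652*I*sqrt(10) ≈ 9130.0 - 11549.0*I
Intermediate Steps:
j(C, H) = 6 + C (j(C, H) = C + 6 = 6 + C)
O = -10 (O = (6 - 2)*(5/(-2)) = 4*(5*(-1/2)) = 4*(-5/2) = -10)
-913*(sqrt(399 - 559) + O) = -913*(sqrt(399 - 559) - 10) = -913*(sqrt(-160) - 10) = -913*(4*I*sqrt(10) - 10) = -913*(-10 + 4*I*sqrt(10)) = 9130 - 3652*I*sqrt(10)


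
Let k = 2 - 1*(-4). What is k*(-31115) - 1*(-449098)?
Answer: 262408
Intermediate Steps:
k = 6 (k = 2 + 4 = 6)
k*(-31115) - 1*(-449098) = 6*(-31115) - 1*(-449098) = -186690 + 449098 = 262408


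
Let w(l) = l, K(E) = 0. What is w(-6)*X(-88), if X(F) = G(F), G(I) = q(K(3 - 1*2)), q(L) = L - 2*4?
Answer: 48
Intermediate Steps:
q(L) = -8 + L (q(L) = L - 8 = -8 + L)
G(I) = -8 (G(I) = -8 + 0 = -8)
X(F) = -8
w(-6)*X(-88) = -6*(-8) = 48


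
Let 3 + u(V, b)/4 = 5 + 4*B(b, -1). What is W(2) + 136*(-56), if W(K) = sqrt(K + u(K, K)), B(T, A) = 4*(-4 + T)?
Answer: -7616 + I*sqrt(118) ≈ -7616.0 + 10.863*I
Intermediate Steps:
B(T, A) = -16 + 4*T
u(V, b) = -248 + 64*b (u(V, b) = -12 + 4*(5 + 4*(-16 + 4*b)) = -12 + 4*(5 + (-64 + 16*b)) = -12 + 4*(-59 + 16*b) = -12 + (-236 + 64*b) = -248 + 64*b)
W(K) = sqrt(-248 + 65*K) (W(K) = sqrt(K + (-248 + 64*K)) = sqrt(-248 + 65*K))
W(2) + 136*(-56) = sqrt(-248 + 65*2) + 136*(-56) = sqrt(-248 + 130) - 7616 = sqrt(-118) - 7616 = I*sqrt(118) - 7616 = -7616 + I*sqrt(118)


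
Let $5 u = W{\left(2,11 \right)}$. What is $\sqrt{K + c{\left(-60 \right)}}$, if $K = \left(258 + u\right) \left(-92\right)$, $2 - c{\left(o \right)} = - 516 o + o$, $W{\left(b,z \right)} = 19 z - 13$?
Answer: $\frac{i \sqrt{1456010}}{5} \approx 241.33 i$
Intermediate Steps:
$W{\left(b,z \right)} = -13 + 19 z$
$u = \frac{196}{5}$ ($u = \frac{-13 + 19 \cdot 11}{5} = \frac{-13 + 209}{5} = \frac{1}{5} \cdot 196 = \frac{196}{5} \approx 39.2$)
$c{\left(o \right)} = 2 + 515 o$ ($c{\left(o \right)} = 2 - \left(- 516 o + o\right) = 2 - - 515 o = 2 + 515 o$)
$K = - \frac{136712}{5}$ ($K = \left(258 + \frac{196}{5}\right) \left(-92\right) = \frac{1486}{5} \left(-92\right) = - \frac{136712}{5} \approx -27342.0$)
$\sqrt{K + c{\left(-60 \right)}} = \sqrt{- \frac{136712}{5} + \left(2 + 515 \left(-60\right)\right)} = \sqrt{- \frac{136712}{5} + \left(2 - 30900\right)} = \sqrt{- \frac{136712}{5} - 30898} = \sqrt{- \frac{291202}{5}} = \frac{i \sqrt{1456010}}{5}$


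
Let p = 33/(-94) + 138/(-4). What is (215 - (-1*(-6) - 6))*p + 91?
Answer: -347893/47 ≈ -7402.0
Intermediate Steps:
p = -1638/47 (p = 33*(-1/94) + 138*(-¼) = -33/94 - 69/2 = -1638/47 ≈ -34.851)
(215 - (-1*(-6) - 6))*p + 91 = (215 - (-1*(-6) - 6))*(-1638/47) + 91 = (215 - (6 - 6))*(-1638/47) + 91 = (215 - 1*0)*(-1638/47) + 91 = (215 + 0)*(-1638/47) + 91 = 215*(-1638/47) + 91 = -352170/47 + 91 = -347893/47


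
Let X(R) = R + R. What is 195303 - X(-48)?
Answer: 195399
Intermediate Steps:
X(R) = 2*R
195303 - X(-48) = 195303 - 2*(-48) = 195303 - 1*(-96) = 195303 + 96 = 195399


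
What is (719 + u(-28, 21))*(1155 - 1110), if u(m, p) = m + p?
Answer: 32040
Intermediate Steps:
(719 + u(-28, 21))*(1155 - 1110) = (719 + (-28 + 21))*(1155 - 1110) = (719 - 7)*45 = 712*45 = 32040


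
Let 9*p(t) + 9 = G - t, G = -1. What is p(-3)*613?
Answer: -4291/9 ≈ -476.78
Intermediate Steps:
p(t) = -10/9 - t/9 (p(t) = -1 + (-1 - t)/9 = -1 + (-1/9 - t/9) = -10/9 - t/9)
p(-3)*613 = (-10/9 - 1/9*(-3))*613 = (-10/9 + 1/3)*613 = -7/9*613 = -4291/9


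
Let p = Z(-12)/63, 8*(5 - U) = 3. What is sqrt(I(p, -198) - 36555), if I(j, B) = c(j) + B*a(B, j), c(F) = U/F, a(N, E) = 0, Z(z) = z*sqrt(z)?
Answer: sqrt(-2339520 + 259*I*sqrt(3))/8 ≈ 0.018331 + 191.19*I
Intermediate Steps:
U = 37/8 (U = 5 - 1/8*3 = 5 - 3/8 = 37/8 ≈ 4.6250)
Z(z) = z**(3/2)
c(F) = 37/(8*F)
p = -8*I*sqrt(3)/21 (p = (-12)**(3/2)/63 = -24*I*sqrt(3)*(1/63) = -8*I*sqrt(3)/21 ≈ -0.65983*I)
I(j, B) = 37/(8*j) (I(j, B) = 37/(8*j) + B*0 = 37/(8*j) + 0 = 37/(8*j))
sqrt(I(p, -198) - 36555) = sqrt(37/(8*((-8*I*sqrt(3)/21))) - 36555) = sqrt(37*(7*I*sqrt(3)/8)/8 - 36555) = sqrt(259*I*sqrt(3)/64 - 36555) = sqrt(-36555 + 259*I*sqrt(3)/64)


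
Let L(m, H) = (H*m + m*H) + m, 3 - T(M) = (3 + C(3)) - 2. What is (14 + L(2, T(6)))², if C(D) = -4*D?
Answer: 5184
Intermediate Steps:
T(M) = 14 (T(M) = 3 - ((3 - 4*3) - 2) = 3 - ((3 - 12) - 2) = 3 - (-9 - 2) = 3 - 1*(-11) = 3 + 11 = 14)
L(m, H) = m + 2*H*m (L(m, H) = (H*m + H*m) + m = 2*H*m + m = m + 2*H*m)
(14 + L(2, T(6)))² = (14 + 2*(1 + 2*14))² = (14 + 2*(1 + 28))² = (14 + 2*29)² = (14 + 58)² = 72² = 5184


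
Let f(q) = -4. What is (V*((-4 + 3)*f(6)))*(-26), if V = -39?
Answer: 4056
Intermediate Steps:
(V*((-4 + 3)*f(6)))*(-26) = -39*(-4 + 3)*(-4)*(-26) = -(-39)*(-4)*(-26) = -39*4*(-26) = -156*(-26) = 4056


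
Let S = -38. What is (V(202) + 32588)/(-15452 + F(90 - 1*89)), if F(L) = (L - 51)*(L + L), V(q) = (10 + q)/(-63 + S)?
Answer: -411397/196344 ≈ -2.0953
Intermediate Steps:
V(q) = -10/101 - q/101 (V(q) = (10 + q)/(-63 - 38) = (10 + q)/(-101) = (10 + q)*(-1/101) = -10/101 - q/101)
F(L) = 2*L*(-51 + L) (F(L) = (-51 + L)*(2*L) = 2*L*(-51 + L))
(V(202) + 32588)/(-15452 + F(90 - 1*89)) = ((-10/101 - 1/101*202) + 32588)/(-15452 + 2*(90 - 1*89)*(-51 + (90 - 1*89))) = ((-10/101 - 2) + 32588)/(-15452 + 2*(90 - 89)*(-51 + (90 - 89))) = (-212/101 + 32588)/(-15452 + 2*1*(-51 + 1)) = 3291176/(101*(-15452 + 2*1*(-50))) = 3291176/(101*(-15452 - 100)) = (3291176/101)/(-15552) = (3291176/101)*(-1/15552) = -411397/196344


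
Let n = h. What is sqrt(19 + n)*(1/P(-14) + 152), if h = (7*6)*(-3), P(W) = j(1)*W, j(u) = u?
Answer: 2127*I*sqrt(107)/14 ≈ 1571.6*I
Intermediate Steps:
P(W) = W (P(W) = 1*W = W)
h = -126 (h = 42*(-3) = -126)
n = -126
sqrt(19 + n)*(1/P(-14) + 152) = sqrt(19 - 126)*(1/(-14) + 152) = sqrt(-107)*(-1/14 + 152) = (I*sqrt(107))*(2127/14) = 2127*I*sqrt(107)/14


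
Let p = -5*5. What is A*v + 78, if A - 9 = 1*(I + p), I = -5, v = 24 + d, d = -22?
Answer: 36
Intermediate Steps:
v = 2 (v = 24 - 22 = 2)
p = -25
A = -21 (A = 9 + 1*(-5 - 25) = 9 + 1*(-30) = 9 - 30 = -21)
A*v + 78 = -21*2 + 78 = -42 + 78 = 36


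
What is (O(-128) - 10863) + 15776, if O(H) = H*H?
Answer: 21297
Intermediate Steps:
O(H) = H²
(O(-128) - 10863) + 15776 = ((-128)² - 10863) + 15776 = (16384 - 10863) + 15776 = 5521 + 15776 = 21297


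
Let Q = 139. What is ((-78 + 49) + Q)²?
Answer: 12100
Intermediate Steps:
((-78 + 49) + Q)² = ((-78 + 49) + 139)² = (-29 + 139)² = 110² = 12100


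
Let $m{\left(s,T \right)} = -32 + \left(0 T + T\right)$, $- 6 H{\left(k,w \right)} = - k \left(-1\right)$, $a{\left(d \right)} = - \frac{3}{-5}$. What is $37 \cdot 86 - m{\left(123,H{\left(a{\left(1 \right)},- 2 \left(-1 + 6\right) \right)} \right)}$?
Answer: $\frac{32141}{10} \approx 3214.1$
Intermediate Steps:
$a{\left(d \right)} = \frac{3}{5}$ ($a{\left(d \right)} = \left(-3\right) \left(- \frac{1}{5}\right) = \frac{3}{5}$)
$H{\left(k,w \right)} = - \frac{k}{6}$ ($H{\left(k,w \right)} = - \frac{- k \left(-1\right)}{6} = - \frac{k}{6}$)
$m{\left(s,T \right)} = -32 + T$ ($m{\left(s,T \right)} = -32 + \left(0 + T\right) = -32 + T$)
$37 \cdot 86 - m{\left(123,H{\left(a{\left(1 \right)},- 2 \left(-1 + 6\right) \right)} \right)} = 37 \cdot 86 - \left(-32 - \frac{1}{10}\right) = 3182 - \left(-32 - \frac{1}{10}\right) = 3182 - - \frac{321}{10} = 3182 + \frac{321}{10} = \frac{32141}{10}$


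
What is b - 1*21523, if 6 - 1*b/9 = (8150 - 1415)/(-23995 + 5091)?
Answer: -405789361/18904 ≈ -21466.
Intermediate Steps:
b = 1081431/18904 (b = 54 - 9*(8150 - 1415)/(-23995 + 5091) = 54 - 60615/(-18904) = 54 - 60615*(-1)/18904 = 54 - 9*(-6735/18904) = 54 + 60615/18904 = 1081431/18904 ≈ 57.206)
b - 1*21523 = 1081431/18904 - 1*21523 = 1081431/18904 - 21523 = -405789361/18904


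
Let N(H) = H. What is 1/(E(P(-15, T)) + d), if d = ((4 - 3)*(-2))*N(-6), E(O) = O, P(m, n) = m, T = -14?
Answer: -1/3 ≈ -0.33333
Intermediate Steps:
d = 12 (d = ((4 - 3)*(-2))*(-6) = (1*(-2))*(-6) = -2*(-6) = 12)
1/(E(P(-15, T)) + d) = 1/(-15 + 12) = 1/(-3) = -1/3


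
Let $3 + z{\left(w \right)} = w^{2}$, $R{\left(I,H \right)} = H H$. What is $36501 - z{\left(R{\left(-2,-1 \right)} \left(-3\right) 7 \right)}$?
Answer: $36063$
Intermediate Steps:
$R{\left(I,H \right)} = H^{2}$
$z{\left(w \right)} = -3 + w^{2}$
$36501 - z{\left(R{\left(-2,-1 \right)} \left(-3\right) 7 \right)} = 36501 - \left(-3 + \left(\left(-1\right)^{2} \left(-3\right) 7\right)^{2}\right) = 36501 - \left(-3 + \left(1 \left(-3\right) 7\right)^{2}\right) = 36501 - \left(-3 + \left(\left(-3\right) 7\right)^{2}\right) = 36501 - \left(-3 + \left(-21\right)^{2}\right) = 36501 - \left(-3 + 441\right) = 36501 - 438 = 36063$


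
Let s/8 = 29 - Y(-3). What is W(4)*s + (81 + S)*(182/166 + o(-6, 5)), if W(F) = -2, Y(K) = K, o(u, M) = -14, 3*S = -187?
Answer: -62488/83 ≈ -752.87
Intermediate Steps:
S = -187/3 (S = (⅓)*(-187) = -187/3 ≈ -62.333)
s = 256 (s = 8*(29 - 1*(-3)) = 8*(29 + 3) = 8*32 = 256)
W(4)*s + (81 + S)*(182/166 + o(-6, 5)) = -2*256 + (81 - 187/3)*(182/166 - 14) = -512 + 56*(182*(1/166) - 14)/3 = -512 + 56*(91/83 - 14)/3 = -512 + (56/3)*(-1071/83) = -512 - 19992/83 = -62488/83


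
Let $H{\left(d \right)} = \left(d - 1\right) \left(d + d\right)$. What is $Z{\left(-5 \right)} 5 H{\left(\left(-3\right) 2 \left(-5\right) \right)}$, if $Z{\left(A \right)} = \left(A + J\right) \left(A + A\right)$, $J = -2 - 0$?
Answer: $609000$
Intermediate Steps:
$J = -2$ ($J = -2 + 0 = -2$)
$Z{\left(A \right)} = 2 A \left(-2 + A\right)$ ($Z{\left(A \right)} = \left(A - 2\right) \left(A + A\right) = \left(-2 + A\right) 2 A = 2 A \left(-2 + A\right)$)
$H{\left(d \right)} = 2 d \left(-1 + d\right)$ ($H{\left(d \right)} = \left(-1 + d\right) 2 d = 2 d \left(-1 + d\right)$)
$Z{\left(-5 \right)} 5 H{\left(\left(-3\right) 2 \left(-5\right) \right)} = 2 \left(-5\right) \left(-2 - 5\right) 5 \cdot 2 \left(-3\right) 2 \left(-5\right) \left(-1 + \left(-3\right) 2 \left(-5\right)\right) = 2 \left(-5\right) \left(-7\right) 5 \cdot 2 \left(\left(-6\right) \left(-5\right)\right) \left(-1 - -30\right) = 70 \cdot 5 \cdot 2 \cdot 30 \left(-1 + 30\right) = 350 \cdot 2 \cdot 30 \cdot 29 = 350 \cdot 1740 = 609000$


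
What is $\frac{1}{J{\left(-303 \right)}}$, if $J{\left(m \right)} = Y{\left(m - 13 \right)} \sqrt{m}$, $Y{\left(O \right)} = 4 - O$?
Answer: $- \frac{i \sqrt{303}}{96960} \approx - 0.00017953 i$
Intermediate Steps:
$J{\left(m \right)} = \sqrt{m} \left(17 - m\right)$ ($J{\left(m \right)} = \left(4 - \left(m - 13\right)\right) \sqrt{m} = \left(4 - \left(-13 + m\right)\right) \sqrt{m} = \left(17 - m\right) \sqrt{m} = \sqrt{m} \left(17 - m\right)$)
$\frac{1}{J{\left(-303 \right)}} = \frac{1}{\sqrt{-303} \left(17 - -303\right)} = \frac{1}{i \sqrt{303} \left(17 + 303\right)} = \frac{1}{i \sqrt{303} \cdot 320} = \frac{1}{320 i \sqrt{303}} = - \frac{i \sqrt{303}}{96960}$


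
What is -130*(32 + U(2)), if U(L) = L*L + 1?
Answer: -4810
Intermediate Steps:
U(L) = 1 + L**2 (U(L) = L**2 + 1 = 1 + L**2)
-130*(32 + U(2)) = -130*(32 + (1 + 2**2)) = -130*(32 + (1 + 4)) = -130*(32 + 5) = -130*37 = -4810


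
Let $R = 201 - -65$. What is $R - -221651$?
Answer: $221917$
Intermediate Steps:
$R = 266$ ($R = 201 + 65 = 266$)
$R - -221651 = 266 - -221651 = 266 + 221651 = 221917$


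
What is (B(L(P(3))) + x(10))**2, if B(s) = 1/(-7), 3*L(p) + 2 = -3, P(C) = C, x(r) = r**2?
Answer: 488601/49 ≈ 9971.5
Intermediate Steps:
L(p) = -5/3 (L(p) = -2/3 + (1/3)*(-3) = -2/3 - 1 = -5/3)
B(s) = -1/7
(B(L(P(3))) + x(10))**2 = (-1/7 + 10**2)**2 = (-1/7 + 100)**2 = (699/7)**2 = 488601/49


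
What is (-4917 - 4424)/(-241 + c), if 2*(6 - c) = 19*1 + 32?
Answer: 18682/521 ≈ 35.858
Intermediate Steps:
c = -39/2 (c = 6 - (19*1 + 32)/2 = 6 - (19 + 32)/2 = 6 - ½*51 = 6 - 51/2 = -39/2 ≈ -19.500)
(-4917 - 4424)/(-241 + c) = (-4917 - 4424)/(-241 - 39/2) = -9341/(-521/2) = -9341*(-2/521) = 18682/521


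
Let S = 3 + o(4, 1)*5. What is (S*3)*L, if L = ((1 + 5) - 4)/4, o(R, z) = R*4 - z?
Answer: 117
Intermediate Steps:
o(R, z) = -z + 4*R (o(R, z) = 4*R - z = -z + 4*R)
S = 78 (S = 3 + (-1*1 + 4*4)*5 = 3 + (-1 + 16)*5 = 3 + 15*5 = 3 + 75 = 78)
L = ½ (L = (6 - 4)*(¼) = 2*(¼) = ½ ≈ 0.50000)
(S*3)*L = (78*3)*(½) = 234*(½) = 117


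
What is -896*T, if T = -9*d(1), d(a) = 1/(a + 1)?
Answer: 4032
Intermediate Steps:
d(a) = 1/(1 + a)
T = -9/2 (T = -9/(1 + 1) = -9/2 ≈ -4.5000)
-896*T = -896*(-9/2) = 4032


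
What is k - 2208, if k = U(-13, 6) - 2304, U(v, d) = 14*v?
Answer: -4694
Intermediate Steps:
k = -2486 (k = 14*(-13) - 2304 = -182 - 2304 = -2486)
k - 2208 = -2486 - 2208 = -4694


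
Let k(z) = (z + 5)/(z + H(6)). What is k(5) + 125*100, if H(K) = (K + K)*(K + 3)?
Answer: 1412510/113 ≈ 12500.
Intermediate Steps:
H(K) = 2*K*(3 + K) (H(K) = (2*K)*(3 + K) = 2*K*(3 + K))
k(z) = (5 + z)/(108 + z) (k(z) = (z + 5)/(z + 2*6*(3 + 6)) = (5 + z)/(z + 2*6*9) = (5 + z)/(z + 108) = (5 + z)/(108 + z))
k(5) + 125*100 = (5 + 5)/(108 + 5) + 125*100 = 10/113 + 12500 = 1412510/113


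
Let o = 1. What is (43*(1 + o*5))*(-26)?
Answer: -6708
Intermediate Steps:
(43*(1 + o*5))*(-26) = (43*(1 + 1*5))*(-26) = (43*(1 + 5))*(-26) = (43*6)*(-26) = 258*(-26) = -6708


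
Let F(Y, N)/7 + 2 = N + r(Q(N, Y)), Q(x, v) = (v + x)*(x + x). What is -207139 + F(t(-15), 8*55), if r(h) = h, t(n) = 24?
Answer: 2654167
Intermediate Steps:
Q(x, v) = 2*x*(v + x) (Q(x, v) = (v + x)*(2*x) = 2*x*(v + x))
F(Y, N) = -14 + 7*N + 14*N*(N + Y) (F(Y, N) = -14 + 7*(N + 2*N*(Y + N)) = -14 + 7*(N + 2*N*(N + Y)) = -14 + (7*N + 14*N*(N + Y)) = -14 + 7*N + 14*N*(N + Y))
-207139 + F(t(-15), 8*55) = -207139 + (-14 + 7*(8*55) + 14*(8*55)*(8*55 + 24)) = -207139 + (-14 + 7*440 + 14*440*(440 + 24)) = -207139 + (-14 + 3080 + 14*440*464) = -207139 + (-14 + 3080 + 2858240) = -207139 + 2861306 = 2654167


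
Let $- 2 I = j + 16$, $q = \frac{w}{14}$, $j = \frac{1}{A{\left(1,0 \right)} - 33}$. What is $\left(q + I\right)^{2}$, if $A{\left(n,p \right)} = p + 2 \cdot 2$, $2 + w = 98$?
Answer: $\frac{208849}{164836} \approx 1.267$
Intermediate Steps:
$w = 96$ ($w = -2 + 98 = 96$)
$A{\left(n,p \right)} = 4 + p$ ($A{\left(n,p \right)} = p + 4 = 4 + p$)
$j = - \frac{1}{29}$ ($j = \frac{1}{\left(4 + 0\right) - 33} = \frac{1}{4 - 33} = \frac{1}{-29} = - \frac{1}{29} \approx -0.034483$)
$q = \frac{48}{7}$ ($q = \frac{96}{14} = 96 \cdot \frac{1}{14} = \frac{48}{7} \approx 6.8571$)
$I = - \frac{463}{58}$ ($I = - \frac{- \frac{1}{29} + 16}{2} = \left(- \frac{1}{2}\right) \frac{463}{29} = - \frac{463}{58} \approx -7.9828$)
$\left(q + I\right)^{2} = \left(\frac{48}{7} - \frac{463}{58}\right)^{2} = \left(- \frac{457}{406}\right)^{2} = \frac{208849}{164836}$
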